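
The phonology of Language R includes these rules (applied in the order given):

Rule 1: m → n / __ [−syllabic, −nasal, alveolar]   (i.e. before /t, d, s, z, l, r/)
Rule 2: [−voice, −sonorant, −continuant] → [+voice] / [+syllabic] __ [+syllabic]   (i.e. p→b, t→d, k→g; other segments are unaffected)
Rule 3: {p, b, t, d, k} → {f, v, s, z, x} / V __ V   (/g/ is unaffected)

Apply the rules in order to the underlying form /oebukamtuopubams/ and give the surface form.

Rule 1 (nasal place assimilation): /m/ precedes the alveolar consonant /t/, so it assimilates in place to [n]. /m/ precedes the alveolar consonant /s/, so it assimilates in place to [n]. /oebukamtuopubams/ → oebukantuopubans.
Rule 2 (intervocalic voicing): /k/ is a voiceless stop between vowels /u/ and /a/, so it voices to [g]. /p/ is a voiceless stop between vowels /o/ and /u/, so it voices to [b]. /oebukantuopubans/ → oebugantuobubans.
Rule 3 (intervocalic spirantization): /b/ is a stop between vowels /e/ and /u/, so it spirantizes to the fricative [v]. /b/ is a stop between vowels /o/ and /u/, so it spirantizes to the fricative [v]. /b/ is a stop between vowels /u/ and /a/, so it spirantizes to the fricative [v]. /oebugantuobubans/ → oevugantuovuvans.

oevugantuovuvans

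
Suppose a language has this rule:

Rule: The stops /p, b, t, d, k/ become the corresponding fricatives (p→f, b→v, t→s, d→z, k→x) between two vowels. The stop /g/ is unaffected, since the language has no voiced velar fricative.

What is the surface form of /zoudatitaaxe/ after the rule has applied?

zouzasisaaxe

/d/ is a stop between vowels /u/ and /a/, so it spirantizes to the fricative [z].
/t/ is a stop between vowels /a/ and /i/, so it spirantizes to the fricative [s].
/t/ is a stop between vowels /i/ and /a/, so it spirantizes to the fricative [s].
Surface form: [zouzasisaaxe].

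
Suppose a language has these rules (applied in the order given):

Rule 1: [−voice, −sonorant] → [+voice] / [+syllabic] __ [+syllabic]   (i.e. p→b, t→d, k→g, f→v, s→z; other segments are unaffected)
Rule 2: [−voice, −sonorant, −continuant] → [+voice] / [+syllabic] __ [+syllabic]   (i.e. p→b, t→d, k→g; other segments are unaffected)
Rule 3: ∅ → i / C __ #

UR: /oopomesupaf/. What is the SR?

oobomezubafi

Rule 1 (intervocalic voicing): /p/ is a voiceless obstruent between vowels /o/ and /o/, so it voices to [b]. /s/ is a voiceless obstruent between vowels /e/ and /u/, so it voices to [z]. /p/ is a voiceless obstruent between vowels /u/ and /a/, so it voices to [b]. /oopomesupaf/ → oobomezubaf.
Rule 2 (intervocalic voicing): no segment meets the environment; /oobomezubaf/ is unchanged.
Rule 3 (final i-epenthesis): the form ends in the consonant /f/, so [i] is inserted word-finally. /oobomezubaf/ → oobomezubafi.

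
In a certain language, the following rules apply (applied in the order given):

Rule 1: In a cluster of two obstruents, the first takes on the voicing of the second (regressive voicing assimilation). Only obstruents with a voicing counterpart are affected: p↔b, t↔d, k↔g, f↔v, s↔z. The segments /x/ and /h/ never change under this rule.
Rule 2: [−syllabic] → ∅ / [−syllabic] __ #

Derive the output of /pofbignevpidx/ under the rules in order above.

povbignefpit

Rule 1 (regressive voicing assimilation): /f/ precedes the voiced obstruent /b/, so it voices to [v] by assimilation. /v/ precedes the voiceless obstruent /p/, so it devoices to [f] by assimilation. /d/ precedes the voiceless obstruent /x/, so it devoices to [t] by assimilation. /pofbignevpidx/ → povbignefpitx.
Rule 2 (final cluster simplification): /x/ is the second consonant of a word-final cluster /tx/, so it deletes. /povbignefpitx/ → povbignefpit.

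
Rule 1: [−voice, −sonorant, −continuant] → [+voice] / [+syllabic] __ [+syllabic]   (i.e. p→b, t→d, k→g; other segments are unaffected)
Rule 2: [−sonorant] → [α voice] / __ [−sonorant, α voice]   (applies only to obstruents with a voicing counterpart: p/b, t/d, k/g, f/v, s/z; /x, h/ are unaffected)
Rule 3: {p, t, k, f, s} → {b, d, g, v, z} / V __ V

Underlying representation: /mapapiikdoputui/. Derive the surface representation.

Rule 1 (intervocalic voicing): /p/ is a voiceless stop between vowels /a/ and /a/, so it voices to [b]. /p/ is a voiceless stop between vowels /a/ and /i/, so it voices to [b]. /p/ is a voiceless stop between vowels /o/ and /u/, so it voices to [b]. /t/ is a voiceless stop between vowels /u/ and /u/, so it voices to [d]. /mapapiikdoputui/ → mababiikdobudui.
Rule 2 (regressive voicing assimilation): /k/ precedes the voiced obstruent /d/, so it voices to [g] by assimilation. /mababiikdobudui/ → mababiigdobudui.
Rule 3 (intervocalic voicing): no segment meets the environment; /mababiigdobudui/ is unchanged.

mababiigdobudui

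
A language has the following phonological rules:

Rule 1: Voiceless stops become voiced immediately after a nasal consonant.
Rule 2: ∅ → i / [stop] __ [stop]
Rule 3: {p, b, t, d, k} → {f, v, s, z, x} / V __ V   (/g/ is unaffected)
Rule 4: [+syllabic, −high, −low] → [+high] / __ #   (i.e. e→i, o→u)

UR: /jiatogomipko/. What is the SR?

jiasogomifixu

Rule 1 (post-nasal voicing): no segment meets the environment; /jiatogomipko/ is unchanged.
Rule 2 (stop-cluster i-epenthesis): /p/ and /k/ form a stop–stop cluster, so [i] is inserted between them. /jiatogomipko/ → jiatogomipiko.
Rule 3 (intervocalic spirantization): /t/ is a stop between vowels /a/ and /o/, so it spirantizes to the fricative [s]. /p/ is a stop between vowels /i/ and /i/, so it spirantizes to the fricative [f]. /k/ is a stop between vowels /i/ and /o/, so it spirantizes to the fricative [x]. /jiatogomipiko/ → jiasogomifixo.
Rule 4 (final vowel raising): /o/ is a mid vowel in word-final position, so it raises to [u]. /jiasogomifixo/ → jiasogomifixu.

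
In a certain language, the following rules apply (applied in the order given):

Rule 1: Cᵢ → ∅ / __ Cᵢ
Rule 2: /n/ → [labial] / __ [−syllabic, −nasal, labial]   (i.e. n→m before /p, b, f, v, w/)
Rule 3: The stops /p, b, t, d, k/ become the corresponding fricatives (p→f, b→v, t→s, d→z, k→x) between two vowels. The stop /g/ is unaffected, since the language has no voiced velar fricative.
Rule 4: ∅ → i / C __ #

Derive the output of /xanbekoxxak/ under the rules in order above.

xambexoxaki

Rule 1 (degemination): /xx/ is a geminate; the first /x/ deletes. /xanbekoxxak/ → xanbekoxak.
Rule 2 (nasal place assimilation): /n/ precedes the labial consonant /b/, so it assimilates in place to [m]. /xanbekoxak/ → xambekoxak.
Rule 3 (intervocalic spirantization): /k/ is a stop between vowels /e/ and /o/, so it spirantizes to the fricative [x]. /xambekoxak/ → xambexoxak.
Rule 4 (final i-epenthesis): the form ends in the consonant /k/, so [i] is inserted word-finally. /xambexoxak/ → xambexoxaki.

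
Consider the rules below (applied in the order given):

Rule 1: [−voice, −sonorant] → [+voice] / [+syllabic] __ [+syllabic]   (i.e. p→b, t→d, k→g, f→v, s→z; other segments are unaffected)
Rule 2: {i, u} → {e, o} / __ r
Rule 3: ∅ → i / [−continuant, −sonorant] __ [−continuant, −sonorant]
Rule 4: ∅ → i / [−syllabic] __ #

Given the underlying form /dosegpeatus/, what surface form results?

dozegipeadusi

Rule 1 (intervocalic voicing): /s/ is a voiceless obstruent between vowels /o/ and /e/, so it voices to [z]. /t/ is a voiceless obstruent between vowels /a/ and /u/, so it voices to [d]. /dosegpeatus/ → dozegpeadus.
Rule 2 (pre-rhotic lowering): no segment meets the environment; /dozegpeadus/ is unchanged.
Rule 3 (stop-cluster i-epenthesis): /g/ and /p/ form a stop–stop cluster, so [i] is inserted between them. /dozegpeadus/ → dozegipeadus.
Rule 4 (final i-epenthesis): the form ends in the consonant /s/, so [i] is inserted word-finally. /dozegipeadus/ → dozegipeadusi.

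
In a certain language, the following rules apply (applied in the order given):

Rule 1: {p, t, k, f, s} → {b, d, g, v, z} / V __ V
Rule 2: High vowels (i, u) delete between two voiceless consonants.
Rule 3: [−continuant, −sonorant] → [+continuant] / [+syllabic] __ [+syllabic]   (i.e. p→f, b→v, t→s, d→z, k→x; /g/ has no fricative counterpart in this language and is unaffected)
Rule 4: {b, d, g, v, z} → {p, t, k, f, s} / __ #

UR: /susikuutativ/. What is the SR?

Rule 1 (intervocalic voicing): /s/ is a voiceless obstruent between vowels /u/ and /i/, so it voices to [z]. /k/ is a voiceless obstruent between vowels /i/ and /u/, so it voices to [g]. /t/ is a voiceless obstruent between vowels /u/ and /a/, so it voices to [d]. /t/ is a voiceless obstruent between vowels /a/ and /i/, so it voices to [d]. /susikuutativ/ → suziguudadiv.
Rule 2 (high vowel syncope): no segment meets the environment; /suziguudadiv/ is unchanged.
Rule 3 (intervocalic spirantization): /d/ is a stop between vowels /u/ and /a/, so it spirantizes to the fricative [z]. /d/ is a stop between vowels /a/ and /i/, so it spirantizes to the fricative [z]. /suziguudadiv/ → suziguuzaziv.
Rule 4 (final devoicing): /v/ is a voiced obstruent in word-final position, so it devoices to [f]. /suziguuzaziv/ → suziguuzazif.

suziguuzazif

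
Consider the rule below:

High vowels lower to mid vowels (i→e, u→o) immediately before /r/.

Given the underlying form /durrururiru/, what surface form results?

dorrororeru

/u/ is a high vowel immediately before /r/, so it lowers to [o].
/u/ is a high vowel immediately before /r/, so it lowers to [o].
/u/ is a high vowel immediately before /r/, so it lowers to [o].
/i/ is a high vowel immediately before /r/, so it lowers to [e].
The other instance of /u/ does not occur in the required environment and remains unchanged.
Surface form: [dorrororeru].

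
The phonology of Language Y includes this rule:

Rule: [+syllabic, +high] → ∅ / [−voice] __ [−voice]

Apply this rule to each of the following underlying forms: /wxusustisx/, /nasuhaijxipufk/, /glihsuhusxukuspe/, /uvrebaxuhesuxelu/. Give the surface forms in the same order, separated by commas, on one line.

/wxusustisx/: /u/ is a high vowel flanked by voiceless consonants /x/ and /s/, so it deletes. /u/ is a high vowel flanked by voiceless consonants /s/ and /s/, so it deletes. /i/ is a high vowel flanked by voiceless consonants /t/ and /s/, so it deletes. → [wxsstsx].
/nasuhaijxipufk/: /u/ is a high vowel flanked by voiceless consonants /s/ and /h/, so it deletes. /i/ is a high vowel flanked by voiceless consonants /x/ and /p/, so it deletes. /u/ is a high vowel flanked by voiceless consonants /p/ and /f/, so it deletes. → [nashaijxpfk].
/glihsuhusxukuspe/: /u/ is a high vowel flanked by voiceless consonants /s/ and /h/, so it deletes. /u/ is a high vowel flanked by voiceless consonants /h/ and /s/, so it deletes. /u/ is a high vowel flanked by voiceless consonants /x/ and /k/, so it deletes. /u/ is a high vowel flanked by voiceless consonants /k/ and /s/, so it deletes. → [glihshsxkspe].
/uvrebaxuhesuxelu/: /u/ is a high vowel flanked by voiceless consonants /x/ and /h/, so it deletes. /u/ is a high vowel flanked by voiceless consonants /s/ and /x/, so it deletes. → [uvrebaxhesxelu].

wxsstsx, nashaijxpfk, glihshsxkspe, uvrebaxhesxelu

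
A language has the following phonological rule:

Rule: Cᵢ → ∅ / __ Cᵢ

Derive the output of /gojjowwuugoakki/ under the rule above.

/jj/ is a geminate; the first /j/ deletes.
/ww/ is a geminate; the first /w/ deletes.
/kk/ is a geminate; the first /k/ deletes.
The other instances of /g/, /j/, /w/, /k/ do not occur in the required environment and remain unchanged.
Surface form: [gojowuugoaki].

gojowuugoaki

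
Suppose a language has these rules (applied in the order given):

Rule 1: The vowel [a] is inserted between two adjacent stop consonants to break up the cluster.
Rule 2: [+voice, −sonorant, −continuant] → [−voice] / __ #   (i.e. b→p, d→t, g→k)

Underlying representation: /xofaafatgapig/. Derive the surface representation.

Rule 1 (stop-cluster a-epenthesis): /t/ and /g/ form a stop–stop cluster, so [a] is inserted between them. /xofaafatgapig/ → xofaafatagapig.
Rule 2 (final devoicing): /g/ is a voiced stop in word-final position, so it devoices to [k]. /xofaafatagapig/ → xofaafatagapik.

xofaafatagapik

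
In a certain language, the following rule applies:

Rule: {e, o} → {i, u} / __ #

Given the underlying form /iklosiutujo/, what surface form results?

iklosiutuju

/o/ is a mid vowel in word-final position, so it raises to [u].
Surface form: [iklosiutuju].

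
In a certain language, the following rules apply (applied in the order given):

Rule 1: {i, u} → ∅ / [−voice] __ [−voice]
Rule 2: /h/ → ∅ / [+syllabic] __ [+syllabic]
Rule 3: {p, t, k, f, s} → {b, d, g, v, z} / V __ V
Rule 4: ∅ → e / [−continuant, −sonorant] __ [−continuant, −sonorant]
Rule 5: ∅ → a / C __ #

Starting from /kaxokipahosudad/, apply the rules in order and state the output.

kaxokepaozudada

Rule 1 (high vowel syncope): /i/ is a high vowel flanked by voiceless consonants /k/ and /p/, so it deletes. /kaxokipahosudad/ → kaxokpahosudad.
Rule 2 (intervocalic h-deletion): /h/ occurs between vowels /a/ and /o/, so it deletes. /kaxokpahosudad/ → kaxokpaosudad.
Rule 3 (intervocalic voicing): /s/ is a voiceless obstruent between vowels /o/ and /u/, so it voices to [z]. /kaxokpaosudad/ → kaxokpaozudad.
Rule 4 (stop-cluster e-epenthesis): /k/ and /p/ form a stop–stop cluster, so [e] is inserted between them. /kaxokpaozudad/ → kaxokepaozudad.
Rule 5 (final a-epenthesis): the form ends in the consonant /d/, so [a] is inserted word-finally. /kaxokepaozudad/ → kaxokepaozudada.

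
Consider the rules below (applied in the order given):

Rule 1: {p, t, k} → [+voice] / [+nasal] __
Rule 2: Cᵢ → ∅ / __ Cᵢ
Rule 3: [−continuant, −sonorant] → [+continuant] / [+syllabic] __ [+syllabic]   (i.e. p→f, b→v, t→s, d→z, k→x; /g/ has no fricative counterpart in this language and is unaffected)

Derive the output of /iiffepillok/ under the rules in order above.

Rule 1 (post-nasal voicing): no segment meets the environment; /iiffepillok/ is unchanged.
Rule 2 (degemination): /ff/ is a geminate; the first /f/ deletes. /ll/ is a geminate; the first /l/ deletes. /iiffepillok/ → iifepilok.
Rule 3 (intervocalic spirantization): /p/ is a stop between vowels /e/ and /i/, so it spirantizes to the fricative [f]. /iifepilok/ → iifefilok.

iifefilok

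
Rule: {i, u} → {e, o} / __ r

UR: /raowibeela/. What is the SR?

No segment of /raowibeela/ meets the structural description of the rule, so the form surfaces unchanged.

raowibeela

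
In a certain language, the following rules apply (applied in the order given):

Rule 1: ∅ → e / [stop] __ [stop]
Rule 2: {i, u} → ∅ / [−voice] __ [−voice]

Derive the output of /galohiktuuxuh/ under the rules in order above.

Rule 1 (stop-cluster e-epenthesis): /k/ and /t/ form a stop–stop cluster, so [e] is inserted between them. /galohiktuuxuh/ → galohiketuuxuh.
Rule 2 (high vowel syncope): /i/ is a high vowel flanked by voiceless consonants /h/ and /k/, so it deletes. /u/ is a high vowel flanked by voiceless consonants /x/ and /h/, so it deletes. /galohiketuuxuh/ → galohketuuxh.

galohketuuxh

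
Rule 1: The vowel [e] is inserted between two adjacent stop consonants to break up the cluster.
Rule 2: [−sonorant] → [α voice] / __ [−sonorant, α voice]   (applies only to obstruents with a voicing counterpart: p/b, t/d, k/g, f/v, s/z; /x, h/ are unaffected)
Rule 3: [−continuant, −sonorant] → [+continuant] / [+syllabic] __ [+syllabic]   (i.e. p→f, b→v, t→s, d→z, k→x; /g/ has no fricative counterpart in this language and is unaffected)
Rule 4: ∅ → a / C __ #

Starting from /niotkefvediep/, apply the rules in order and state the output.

niosexevveziepa

Rule 1 (stop-cluster e-epenthesis): /t/ and /k/ form a stop–stop cluster, so [e] is inserted between them. /niotkefvediep/ → niotekefvediep.
Rule 2 (regressive voicing assimilation): /f/ precedes the voiced obstruent /v/, so it voices to [v] by assimilation. /niotekefvediep/ → niotekevvediep.
Rule 3 (intervocalic spirantization): /t/ is a stop between vowels /o/ and /e/, so it spirantizes to the fricative [s]. /k/ is a stop between vowels /e/ and /e/, so it spirantizes to the fricative [x]. /d/ is a stop between vowels /e/ and /i/, so it spirantizes to the fricative [z]. /niotekevvediep/ → niosexevveziep.
Rule 4 (final a-epenthesis): the form ends in the consonant /p/, so [a] is inserted word-finally. /niosexevveziep/ → niosexevveziepa.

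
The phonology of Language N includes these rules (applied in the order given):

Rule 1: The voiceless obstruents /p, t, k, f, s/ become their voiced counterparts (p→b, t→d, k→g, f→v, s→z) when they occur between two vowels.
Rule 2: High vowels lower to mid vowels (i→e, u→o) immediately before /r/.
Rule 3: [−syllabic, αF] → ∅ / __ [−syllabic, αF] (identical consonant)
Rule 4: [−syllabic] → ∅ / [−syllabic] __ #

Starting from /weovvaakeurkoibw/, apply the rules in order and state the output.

Rule 1 (intervocalic voicing): /k/ is a voiceless obstruent between vowels /a/ and /e/, so it voices to [g]. /weovvaakeurkoibw/ → weovvaageurkoibw.
Rule 2 (pre-rhotic lowering): /u/ is a high vowel immediately before /r/, so it lowers to [o]. /weovvaageurkoibw/ → weovvaageorkoibw.
Rule 3 (degemination): /vv/ is a geminate; the first /v/ deletes. /weovvaageorkoibw/ → weovaageorkoibw.
Rule 4 (final cluster simplification): /w/ is the second consonant of a word-final cluster /bw/, so it deletes. /weovaageorkoibw/ → weovaageorkoib.

weovaageorkoib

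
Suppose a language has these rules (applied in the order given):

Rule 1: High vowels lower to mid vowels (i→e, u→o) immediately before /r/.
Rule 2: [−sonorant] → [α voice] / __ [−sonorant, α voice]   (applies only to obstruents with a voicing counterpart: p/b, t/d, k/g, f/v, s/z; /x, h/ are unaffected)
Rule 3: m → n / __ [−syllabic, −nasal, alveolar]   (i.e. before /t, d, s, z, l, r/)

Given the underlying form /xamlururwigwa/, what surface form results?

xanlororwigwa

Rule 1 (pre-rhotic lowering): /u/ is a high vowel immediately before /r/, so it lowers to [o]. /u/ is a high vowel immediately before /r/, so it lowers to [o]. /xamlururwigwa/ → xamlororwigwa.
Rule 2 (regressive voicing assimilation): no segment meets the environment; /xamlororwigwa/ is unchanged.
Rule 3 (nasal place assimilation): /m/ precedes the alveolar consonant /l/, so it assimilates in place to [n]. /xamlororwigwa/ → xanlororwigwa.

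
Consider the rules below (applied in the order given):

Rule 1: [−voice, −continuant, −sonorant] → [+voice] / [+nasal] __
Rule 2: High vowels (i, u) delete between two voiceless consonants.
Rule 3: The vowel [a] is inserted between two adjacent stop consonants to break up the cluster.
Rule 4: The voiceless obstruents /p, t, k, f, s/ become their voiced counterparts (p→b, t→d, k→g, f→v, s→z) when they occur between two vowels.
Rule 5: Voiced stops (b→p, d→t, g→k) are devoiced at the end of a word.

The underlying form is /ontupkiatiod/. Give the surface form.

Rule 1 (post-nasal voicing): /t/ is a voiceless stop immediately after the nasal /n/, so it voices to [d]. /ontupkiatiod/ → ondupkiatiod.
Rule 2 (high vowel syncope): no segment meets the environment; /ondupkiatiod/ is unchanged.
Rule 3 (stop-cluster a-epenthesis): /p/ and /k/ form a stop–stop cluster, so [a] is inserted between them. /ondupkiatiod/ → ondupakiatiod.
Rule 4 (intervocalic voicing): /p/ is a voiceless obstruent between vowels /u/ and /a/, so it voices to [b]. /k/ is a voiceless obstruent between vowels /a/ and /i/, so it voices to [g]. /t/ is a voiceless obstruent between vowels /a/ and /i/, so it voices to [d]. /ondupakiatiod/ → ondubagiadiod.
Rule 5 (final devoicing): /d/ is a voiced stop in word-final position, so it devoices to [t]. /ondubagiadiod/ → ondubagiadiot.

ondubagiadiot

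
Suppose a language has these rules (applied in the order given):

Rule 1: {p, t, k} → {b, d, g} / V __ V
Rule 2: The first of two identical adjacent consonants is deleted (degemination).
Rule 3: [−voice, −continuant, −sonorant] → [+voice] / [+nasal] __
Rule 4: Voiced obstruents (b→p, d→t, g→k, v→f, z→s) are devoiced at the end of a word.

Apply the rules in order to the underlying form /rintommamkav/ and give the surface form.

Rule 1 (intervocalic voicing): no segment meets the environment; /rintommamkav/ is unchanged.
Rule 2 (degemination): /mm/ is a geminate; the first /m/ deletes. /rintommamkav/ → rintomamkav.
Rule 3 (post-nasal voicing): /t/ is a voiceless stop immediately after the nasal /n/, so it voices to [d]. /k/ is a voiceless stop immediately after the nasal /m/, so it voices to [g]. /rintomamkav/ → rindomamgav.
Rule 4 (final devoicing): /v/ is a voiced obstruent in word-final position, so it devoices to [f]. /rindomamgav/ → rindomamgaf.

rindomamgaf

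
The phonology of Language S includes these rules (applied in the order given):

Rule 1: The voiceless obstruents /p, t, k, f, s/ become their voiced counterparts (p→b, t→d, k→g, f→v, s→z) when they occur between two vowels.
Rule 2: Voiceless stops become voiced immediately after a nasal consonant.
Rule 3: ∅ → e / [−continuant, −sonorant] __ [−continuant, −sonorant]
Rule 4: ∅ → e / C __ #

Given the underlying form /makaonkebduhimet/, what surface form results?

Rule 1 (intervocalic voicing): /k/ is a voiceless obstruent between vowels /a/ and /a/, so it voices to [g]. /makaonkebduhimet/ → magaonkebduhimet.
Rule 2 (post-nasal voicing): /k/ is a voiceless stop immediately after the nasal /n/, so it voices to [g]. /magaonkebduhimet/ → magaongebduhimet.
Rule 3 (stop-cluster e-epenthesis): /b/ and /d/ form a stop–stop cluster, so [e] is inserted between them. /magaongebduhimet/ → magaongebeduhimet.
Rule 4 (final e-epenthesis): the form ends in the consonant /t/, so [e] is inserted word-finally. /magaongebeduhimet/ → magaongebeduhimete.

magaongebeduhimete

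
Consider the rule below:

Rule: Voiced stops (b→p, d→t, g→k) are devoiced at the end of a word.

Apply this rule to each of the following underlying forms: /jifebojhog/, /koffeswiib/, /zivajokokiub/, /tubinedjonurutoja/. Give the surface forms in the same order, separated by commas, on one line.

/jifebojhog/: /g/ is a voiced stop in word-final position, so it devoices to [k]. → [jifebojhok].
/koffeswiib/: /b/ is a voiced stop in word-final position, so it devoices to [p]. → [koffeswiip].
/zivajokokiub/: /b/ is a voiced stop in word-final position, so it devoices to [p]. → [zivajokokiup].
/tubinedjonurutoja/: the rule's environment is not met; surfaces unchanged as [tubinedjonurutoja].

jifebojhok, koffeswiip, zivajokokiup, tubinedjonurutoja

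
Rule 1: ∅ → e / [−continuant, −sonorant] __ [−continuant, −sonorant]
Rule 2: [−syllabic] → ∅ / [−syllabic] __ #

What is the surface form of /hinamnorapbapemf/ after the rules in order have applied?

Rule 1 (stop-cluster e-epenthesis): /p/ and /b/ form a stop–stop cluster, so [e] is inserted between them. /hinamnorapbapemf/ → hinamnorapebapemf.
Rule 2 (final cluster simplification): /f/ is the second consonant of a word-final cluster /mf/, so it deletes. /hinamnorapebapemf/ → hinamnorapebapem.

hinamnorapebapem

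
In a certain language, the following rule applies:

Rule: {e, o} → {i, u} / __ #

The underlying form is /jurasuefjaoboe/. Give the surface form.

/e/ is a mid vowel in word-final position, so it raises to [i].
The other instances of /e/, /o/ do not occur in the required environment and remain unchanged.
Surface form: [jurasuefjaoboi].

jurasuefjaoboi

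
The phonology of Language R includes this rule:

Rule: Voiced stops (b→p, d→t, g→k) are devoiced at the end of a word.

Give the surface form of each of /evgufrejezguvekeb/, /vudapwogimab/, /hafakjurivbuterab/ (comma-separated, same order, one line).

evgufrejezguvekep, vudapwogimap, hafakjurivbuterap

/evgufrejezguvekeb/: /b/ is a voiced stop in word-final position, so it devoices to [p]. → [evgufrejezguvekep].
/vudapwogimab/: /b/ is a voiced stop in word-final position, so it devoices to [p]. → [vudapwogimap].
/hafakjurivbuterab/: /b/ is a voiced stop in word-final position, so it devoices to [p]. → [hafakjurivbuterap].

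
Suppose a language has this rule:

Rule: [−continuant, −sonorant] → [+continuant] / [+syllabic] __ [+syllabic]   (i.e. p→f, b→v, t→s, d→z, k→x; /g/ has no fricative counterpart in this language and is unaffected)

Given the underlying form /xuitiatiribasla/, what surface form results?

xuisiasirivasla

/t/ is a stop between vowels /i/ and /i/, so it spirantizes to the fricative [s].
/t/ is a stop between vowels /a/ and /i/, so it spirantizes to the fricative [s].
/b/ is a stop between vowels /i/ and /a/, so it spirantizes to the fricative [v].
Surface form: [xuisiasirivasla].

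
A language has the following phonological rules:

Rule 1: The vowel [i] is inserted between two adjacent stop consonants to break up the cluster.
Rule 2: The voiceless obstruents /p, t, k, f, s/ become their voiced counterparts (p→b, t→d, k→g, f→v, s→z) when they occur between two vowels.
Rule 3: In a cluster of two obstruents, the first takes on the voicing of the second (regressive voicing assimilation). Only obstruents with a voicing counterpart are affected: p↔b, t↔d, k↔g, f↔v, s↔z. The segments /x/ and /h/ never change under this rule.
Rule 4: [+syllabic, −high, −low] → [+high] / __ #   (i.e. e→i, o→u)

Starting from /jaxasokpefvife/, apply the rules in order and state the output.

Rule 1 (stop-cluster i-epenthesis): /k/ and /p/ form a stop–stop cluster, so [i] is inserted between them. /jaxasokpefvife/ → jaxasokipefvife.
Rule 2 (intervocalic voicing): /s/ is a voiceless obstruent between vowels /a/ and /o/, so it voices to [z]. /k/ is a voiceless obstruent between vowels /o/ and /i/, so it voices to [g]. /p/ is a voiceless obstruent between vowels /i/ and /e/, so it voices to [b]. /f/ is a voiceless obstruent between vowels /i/ and /e/, so it voices to [v]. /jaxasokipefvife/ → jaxazogibefvive.
Rule 3 (regressive voicing assimilation): /f/ precedes the voiced obstruent /v/, so it voices to [v] by assimilation. /jaxazogibefvive/ → jaxazogibevvive.
Rule 4 (final vowel raising): /e/ is a mid vowel in word-final position, so it raises to [i]. /jaxazogibevvive/ → jaxazogibevvivi.

jaxazogibevvivi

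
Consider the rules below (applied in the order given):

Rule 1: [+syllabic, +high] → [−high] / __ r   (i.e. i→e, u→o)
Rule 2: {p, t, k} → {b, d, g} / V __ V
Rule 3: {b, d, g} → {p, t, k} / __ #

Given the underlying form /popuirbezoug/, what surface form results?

Rule 1 (pre-rhotic lowering): /i/ is a high vowel immediately before /r/, so it lowers to [e]. /popuirbezoug/ → popuerbezoug.
Rule 2 (intervocalic voicing): /p/ is a voiceless stop between vowels /o/ and /u/, so it voices to [b]. /popuerbezoug/ → pobuerbezoug.
Rule 3 (final devoicing): /g/ is a voiced stop in word-final position, so it devoices to [k]. /pobuerbezoug/ → pobuerbezouk.

pobuerbezouk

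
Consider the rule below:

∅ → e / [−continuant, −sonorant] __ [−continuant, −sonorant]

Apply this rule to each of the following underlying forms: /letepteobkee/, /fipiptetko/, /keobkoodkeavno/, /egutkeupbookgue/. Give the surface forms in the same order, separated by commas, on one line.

/letepteobkee/: /p/ and /t/ form a stop–stop cluster, so [e] is inserted between them. /b/ and /k/ form a stop–stop cluster, so [e] is inserted between them. → [letepeteobekee].
/fipiptetko/: /p/ and /t/ form a stop–stop cluster, so [e] is inserted between them. /t/ and /k/ form a stop–stop cluster, so [e] is inserted between them. → [fipipeteteko].
/keobkoodkeavno/: /b/ and /k/ form a stop–stop cluster, so [e] is inserted between them. /d/ and /k/ form a stop–stop cluster, so [e] is inserted between them. → [keobekoodekeavno].
/egutkeupbookgue/: /t/ and /k/ form a stop–stop cluster, so [e] is inserted between them. /p/ and /b/ form a stop–stop cluster, so [e] is inserted between them. /k/ and /g/ form a stop–stop cluster, so [e] is inserted between them. → [egutekeupebookegue].

letepeteobekee, fipipeteteko, keobekoodekeavno, egutekeupebookegue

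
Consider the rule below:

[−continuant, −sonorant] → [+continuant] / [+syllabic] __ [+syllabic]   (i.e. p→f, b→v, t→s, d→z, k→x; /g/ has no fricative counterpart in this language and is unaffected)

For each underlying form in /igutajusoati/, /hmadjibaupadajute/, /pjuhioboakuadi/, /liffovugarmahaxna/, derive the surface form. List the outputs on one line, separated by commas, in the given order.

igusajusoasi, hmadjivaufazajuse, pjuhiovoaxuazi, liffovugarmahaxna

/igutajusoati/: /t/ is a stop between vowels /u/ and /a/, so it spirantizes to the fricative [s]. /t/ is a stop between vowels /a/ and /i/, so it spirantizes to the fricative [s]. → [igusajusoasi].
/hmadjibaupadajute/: /b/ is a stop between vowels /i/ and /a/, so it spirantizes to the fricative [v]. /p/ is a stop between vowels /u/ and /a/, so it spirantizes to the fricative [f]. /d/ is a stop between vowels /a/ and /a/, so it spirantizes to the fricative [z]. /t/ is a stop between vowels /u/ and /e/, so it spirantizes to the fricative [s]. → [hmadjivaufazajuse].
/pjuhioboakuadi/: /b/ is a stop between vowels /o/ and /o/, so it spirantizes to the fricative [v]. /k/ is a stop between vowels /a/ and /u/, so it spirantizes to the fricative [x]. /d/ is a stop between vowels /a/ and /i/, so it spirantizes to the fricative [z]. → [pjuhiovoaxuazi].
/liffovugarmahaxna/: the rule's environment is not met; surfaces unchanged as [liffovugarmahaxna].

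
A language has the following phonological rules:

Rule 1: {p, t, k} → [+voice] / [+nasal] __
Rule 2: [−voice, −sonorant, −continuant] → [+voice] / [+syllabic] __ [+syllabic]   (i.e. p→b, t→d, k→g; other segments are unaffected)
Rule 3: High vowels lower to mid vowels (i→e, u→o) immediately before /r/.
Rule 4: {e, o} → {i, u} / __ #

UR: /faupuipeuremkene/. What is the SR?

faubuibeoremgeni

Rule 1 (post-nasal voicing): /k/ is a voiceless stop immediately after the nasal /m/, so it voices to [g]. /faupuipeuremkene/ → faupuipeuremgene.
Rule 2 (intervocalic voicing): /p/ is a voiceless stop between vowels /u/ and /u/, so it voices to [b]. /p/ is a voiceless stop between vowels /i/ and /e/, so it voices to [b]. /faupuipeuremgene/ → faubuibeuremgene.
Rule 3 (pre-rhotic lowering): /u/ is a high vowel immediately before /r/, so it lowers to [o]. /faubuibeuremgene/ → faubuibeoremgene.
Rule 4 (final vowel raising): /e/ is a mid vowel in word-final position, so it raises to [i]. /faubuibeoremgene/ → faubuibeoremgeni.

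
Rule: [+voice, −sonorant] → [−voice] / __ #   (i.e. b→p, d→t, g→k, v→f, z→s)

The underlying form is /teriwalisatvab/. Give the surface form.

teriwalisatvap

/b/ is a voiced obstruent in word-final position, so it devoices to [p].
The other instance of /v/ does not occur in the required environment and remains unchanged.
Surface form: [teriwalisatvap].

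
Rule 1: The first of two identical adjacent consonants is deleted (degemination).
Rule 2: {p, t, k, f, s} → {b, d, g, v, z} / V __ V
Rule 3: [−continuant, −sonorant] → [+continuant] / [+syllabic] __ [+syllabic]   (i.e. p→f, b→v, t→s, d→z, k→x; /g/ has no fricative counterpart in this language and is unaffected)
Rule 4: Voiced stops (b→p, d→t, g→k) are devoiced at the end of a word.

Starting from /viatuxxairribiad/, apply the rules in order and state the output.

Rule 1 (degemination): /xx/ is a geminate; the first /x/ deletes. /rr/ is a geminate; the first /r/ deletes. /viatuxxairribiad/ → viatuxairibiad.
Rule 2 (intervocalic voicing): /t/ is a voiceless obstruent between vowels /a/ and /u/, so it voices to [d]. /viatuxairibiad/ → viaduxairibiad.
Rule 3 (intervocalic spirantization): /d/ is a stop between vowels /a/ and /u/, so it spirantizes to the fricative [z]. /b/ is a stop between vowels /i/ and /i/, so it spirantizes to the fricative [v]. /viaduxairibiad/ → viazuxairiviad.
Rule 4 (final devoicing): /d/ is a voiced stop in word-final position, so it devoices to [t]. /viazuxairiviad/ → viazuxairiviat.

viazuxairiviat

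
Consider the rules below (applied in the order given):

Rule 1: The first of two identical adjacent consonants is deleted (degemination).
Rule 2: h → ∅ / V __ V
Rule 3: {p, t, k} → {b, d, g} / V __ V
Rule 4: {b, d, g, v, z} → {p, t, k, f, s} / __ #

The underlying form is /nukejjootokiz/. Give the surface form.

nugejoodogis

Rule 1 (degemination): /jj/ is a geminate; the first /j/ deletes. /nukejjootokiz/ → nukejootokiz.
Rule 2 (intervocalic h-deletion): no segment meets the environment; /nukejootokiz/ is unchanged.
Rule 3 (intervocalic voicing): /k/ is a voiceless stop between vowels /u/ and /e/, so it voices to [g]. /t/ is a voiceless stop between vowels /o/ and /o/, so it voices to [d]. /k/ is a voiceless stop between vowels /o/ and /i/, so it voices to [g]. /nukejootokiz/ → nugejoodogiz.
Rule 4 (final devoicing): /z/ is a voiced obstruent in word-final position, so it devoices to [s]. /nugejoodogiz/ → nugejoodogis.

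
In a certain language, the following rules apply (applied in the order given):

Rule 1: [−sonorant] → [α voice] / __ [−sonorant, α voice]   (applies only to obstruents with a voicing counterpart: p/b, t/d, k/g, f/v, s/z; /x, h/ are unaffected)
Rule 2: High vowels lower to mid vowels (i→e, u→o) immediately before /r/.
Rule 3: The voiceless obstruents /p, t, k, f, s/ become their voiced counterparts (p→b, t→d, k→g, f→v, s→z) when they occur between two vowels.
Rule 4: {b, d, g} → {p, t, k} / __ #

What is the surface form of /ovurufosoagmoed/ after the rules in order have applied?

ovoruvozoagmoet

Rule 1 (regressive voicing assimilation): no segment meets the environment; /ovurufosoagmoed/ is unchanged.
Rule 2 (pre-rhotic lowering): /u/ is a high vowel immediately before /r/, so it lowers to [o]. /ovurufosoagmoed/ → ovorufosoagmoed.
Rule 3 (intervocalic voicing): /f/ is a voiceless obstruent between vowels /u/ and /o/, so it voices to [v]. /s/ is a voiceless obstruent between vowels /o/ and /o/, so it voices to [z]. /ovorufosoagmoed/ → ovoruvozoagmoed.
Rule 4 (final devoicing): /d/ is a voiced stop in word-final position, so it devoices to [t]. /ovoruvozoagmoed/ → ovoruvozoagmoet.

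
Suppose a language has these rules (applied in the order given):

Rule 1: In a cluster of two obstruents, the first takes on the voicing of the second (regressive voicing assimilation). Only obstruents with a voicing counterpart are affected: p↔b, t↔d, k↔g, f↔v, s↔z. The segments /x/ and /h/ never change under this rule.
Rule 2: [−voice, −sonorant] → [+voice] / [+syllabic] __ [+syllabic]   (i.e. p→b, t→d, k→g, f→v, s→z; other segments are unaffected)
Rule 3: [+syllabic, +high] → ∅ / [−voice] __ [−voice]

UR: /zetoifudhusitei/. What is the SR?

zedoivuthuzidei

Rule 1 (regressive voicing assimilation): /d/ precedes the voiceless obstruent /h/, so it devoices to [t] by assimilation. /zetoifudhusitei/ → zetoifuthusitei.
Rule 2 (intervocalic voicing): /t/ is a voiceless obstruent between vowels /e/ and /o/, so it voices to [d]. /f/ is a voiceless obstruent between vowels /i/ and /u/, so it voices to [v]. /s/ is a voiceless obstruent between vowels /u/ and /i/, so it voices to [z]. /t/ is a voiceless obstruent between vowels /i/ and /e/, so it voices to [d]. /zetoifuthusitei/ → zedoivuthuzidei.
Rule 3 (high vowel syncope): no segment meets the environment; /zedoivuthuzidei/ is unchanged.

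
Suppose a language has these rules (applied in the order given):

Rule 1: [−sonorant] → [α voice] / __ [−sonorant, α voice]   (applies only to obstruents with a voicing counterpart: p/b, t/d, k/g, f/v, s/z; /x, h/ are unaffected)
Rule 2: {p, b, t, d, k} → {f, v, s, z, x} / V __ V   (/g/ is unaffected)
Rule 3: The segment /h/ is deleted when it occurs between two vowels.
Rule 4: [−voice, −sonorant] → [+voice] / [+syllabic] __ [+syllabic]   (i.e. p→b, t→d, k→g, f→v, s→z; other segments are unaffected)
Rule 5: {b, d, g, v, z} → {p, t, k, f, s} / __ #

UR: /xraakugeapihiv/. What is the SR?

Rule 1 (regressive voicing assimilation): no segment meets the environment; /xraakugeapihiv/ is unchanged.
Rule 2 (intervocalic spirantization): /k/ is a stop between vowels /a/ and /u/, so it spirantizes to the fricative [x]. /p/ is a stop between vowels /a/ and /i/, so it spirantizes to the fricative [f]. /xraakugeapihiv/ → xraaxugeafihiv.
Rule 3 (intervocalic h-deletion): /h/ occurs between vowels /i/ and /i/, so it deletes. /xraaxugeafihiv/ → xraaxugeafiiv.
Rule 4 (intervocalic voicing): /f/ is a voiceless obstruent between vowels /a/ and /i/, so it voices to [v]. /xraaxugeafiiv/ → xraaxugeaviiv.
Rule 5 (final devoicing): /v/ is a voiced obstruent in word-final position, so it devoices to [f]. /xraaxugeaviiv/ → xraaxugeaviif.

xraaxugeaviif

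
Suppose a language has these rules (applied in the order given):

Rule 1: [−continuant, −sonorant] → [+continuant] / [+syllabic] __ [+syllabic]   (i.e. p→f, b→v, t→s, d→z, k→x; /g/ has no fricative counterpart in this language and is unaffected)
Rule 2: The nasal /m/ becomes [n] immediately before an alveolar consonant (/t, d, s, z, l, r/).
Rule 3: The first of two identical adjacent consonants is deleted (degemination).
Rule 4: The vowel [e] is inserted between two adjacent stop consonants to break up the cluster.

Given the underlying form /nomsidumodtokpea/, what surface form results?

nonsizumodetokepea

Rule 1 (intervocalic spirantization): /d/ is a stop between vowels /i/ and /u/, so it spirantizes to the fricative [z]. /nomsidumodtokpea/ → nomsizumodtokpea.
Rule 2 (nasal place assimilation): /m/ precedes the alveolar consonant /s/, so it assimilates in place to [n]. /nomsizumodtokpea/ → nonsizumodtokpea.
Rule 3 (degemination): no segment meets the environment; /nonsizumodtokpea/ is unchanged.
Rule 4 (stop-cluster e-epenthesis): /d/ and /t/ form a stop–stop cluster, so [e] is inserted between them. /k/ and /p/ form a stop–stop cluster, so [e] is inserted between them. /nonsizumodtokpea/ → nonsizumodetokepea.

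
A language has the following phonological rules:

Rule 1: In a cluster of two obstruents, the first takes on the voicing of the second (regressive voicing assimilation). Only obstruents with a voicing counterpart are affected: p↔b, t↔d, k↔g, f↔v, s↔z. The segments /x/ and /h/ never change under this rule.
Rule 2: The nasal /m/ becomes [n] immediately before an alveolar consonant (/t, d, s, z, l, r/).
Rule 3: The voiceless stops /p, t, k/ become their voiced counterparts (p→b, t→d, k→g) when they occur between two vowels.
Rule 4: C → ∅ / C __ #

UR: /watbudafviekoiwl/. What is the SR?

wadbudavviegoiw

Rule 1 (regressive voicing assimilation): /t/ precedes the voiced obstruent /b/, so it voices to [d] by assimilation. /f/ precedes the voiced obstruent /v/, so it voices to [v] by assimilation. /watbudafviekoiwl/ → wadbudavviekoiwl.
Rule 2 (nasal place assimilation): no segment meets the environment; /wadbudavviekoiwl/ is unchanged.
Rule 3 (intervocalic voicing): /k/ is a voiceless stop between vowels /e/ and /o/, so it voices to [g]. /wadbudavviekoiwl/ → wadbudavviegoiwl.
Rule 4 (final cluster simplification): /l/ is the second consonant of a word-final cluster /wl/, so it deletes. /wadbudavviegoiwl/ → wadbudavviegoiw.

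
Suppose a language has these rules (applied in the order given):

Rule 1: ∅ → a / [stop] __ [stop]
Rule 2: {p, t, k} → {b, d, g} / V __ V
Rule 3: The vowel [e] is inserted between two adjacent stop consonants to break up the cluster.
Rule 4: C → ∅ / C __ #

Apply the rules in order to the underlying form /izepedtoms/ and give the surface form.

Rule 1 (stop-cluster a-epenthesis): /d/ and /t/ form a stop–stop cluster, so [a] is inserted between them. /izepedtoms/ → izepedatoms.
Rule 2 (intervocalic voicing): /p/ is a voiceless stop between vowels /e/ and /e/, so it voices to [b]. /t/ is a voiceless stop between vowels /a/ and /o/, so it voices to [d]. /izepedatoms/ → izebedadoms.
Rule 3 (stop-cluster e-epenthesis): no segment meets the environment; /izebedadoms/ is unchanged.
Rule 4 (final cluster simplification): /s/ is the second consonant of a word-final cluster /ms/, so it deletes. /izebedadoms/ → izebedadom.

izebedadom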